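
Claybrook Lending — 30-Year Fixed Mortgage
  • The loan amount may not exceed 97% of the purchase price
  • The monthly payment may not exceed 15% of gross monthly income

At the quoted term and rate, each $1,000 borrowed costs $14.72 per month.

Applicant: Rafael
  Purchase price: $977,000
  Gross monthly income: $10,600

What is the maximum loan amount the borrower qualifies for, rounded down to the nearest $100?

Payment cap: 15% × $10,600 = $1,590/month.
At $14.72 per $1,000, that supports 1,590/14.72 × 1,000 ≈ $108,016 → $108,000.
LTV cap: 97% × $977,000 = $947,690 → $947,600.
Binding constraint: payment-to-income.

$108,000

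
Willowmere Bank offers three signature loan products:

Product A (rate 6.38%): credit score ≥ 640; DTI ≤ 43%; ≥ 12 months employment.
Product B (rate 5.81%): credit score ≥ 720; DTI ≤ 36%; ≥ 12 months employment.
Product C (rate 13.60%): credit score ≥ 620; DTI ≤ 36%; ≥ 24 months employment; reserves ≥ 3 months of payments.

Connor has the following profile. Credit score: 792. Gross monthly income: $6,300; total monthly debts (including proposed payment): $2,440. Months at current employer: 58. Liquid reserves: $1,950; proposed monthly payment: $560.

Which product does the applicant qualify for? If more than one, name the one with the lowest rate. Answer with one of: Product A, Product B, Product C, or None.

Product A

DTI = 2,440/6,300 = 38.7%.
Reserves = 1,950/560 = 3.5 months.
Product A: score 792 ≥ 640; DTI 38.7% ≤ 43%; employment 58 ≥ 12 mo → qualifies.
Product B: score 792 ≥ 720; DTI 38.7% > 36%; employment 58 ≥ 12 mo → does not qualify.
Product C: score 792 ≥ 620; DTI 38.7% > 36%; employment 58 ≥ 24 mo; reserves 3.5 ≥ 3 mo → does not qualify.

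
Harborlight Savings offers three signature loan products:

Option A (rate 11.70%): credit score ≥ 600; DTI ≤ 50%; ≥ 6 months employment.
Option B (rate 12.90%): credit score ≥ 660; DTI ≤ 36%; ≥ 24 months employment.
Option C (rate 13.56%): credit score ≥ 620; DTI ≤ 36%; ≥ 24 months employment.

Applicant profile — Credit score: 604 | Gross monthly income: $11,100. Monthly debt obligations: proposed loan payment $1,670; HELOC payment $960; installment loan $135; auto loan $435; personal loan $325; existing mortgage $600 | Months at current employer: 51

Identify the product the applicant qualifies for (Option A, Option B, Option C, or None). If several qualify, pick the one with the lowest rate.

Option A

Total debts = (1,670 + 960 + 135 + 435 + 325 + 600) = 4,125; DTI = 4,125/11,100 = 37.2%.
Option A: score 604 ≥ 600; DTI 37.2% ≤ 50%; employment 51 ≥ 6 mo → qualifies.
Option B: score 604 < 660; DTI 37.2% > 36%; employment 51 ≥ 24 mo → does not qualify.
Option C: score 604 < 620; DTI 37.2% > 36%; employment 51 ≥ 24 mo → does not qualify.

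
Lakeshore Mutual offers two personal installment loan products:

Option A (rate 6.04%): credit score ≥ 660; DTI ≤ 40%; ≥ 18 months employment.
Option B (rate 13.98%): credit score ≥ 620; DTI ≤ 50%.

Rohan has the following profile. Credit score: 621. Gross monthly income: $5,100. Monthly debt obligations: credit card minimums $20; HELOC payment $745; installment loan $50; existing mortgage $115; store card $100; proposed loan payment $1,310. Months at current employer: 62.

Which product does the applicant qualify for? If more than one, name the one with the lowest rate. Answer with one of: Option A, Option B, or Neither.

Option B

Total debts = (20 + 745 + 50 + 115 + 100 + 1,310) = 2,340; DTI = 2,340/5,100 = 45.9%.
Option A: score 621 < 660; DTI 45.9% > 40%; employment 62 ≥ 18 mo → does not qualify.
Option B: score 621 ≥ 620; DTI 45.9% ≤ 50% → qualifies.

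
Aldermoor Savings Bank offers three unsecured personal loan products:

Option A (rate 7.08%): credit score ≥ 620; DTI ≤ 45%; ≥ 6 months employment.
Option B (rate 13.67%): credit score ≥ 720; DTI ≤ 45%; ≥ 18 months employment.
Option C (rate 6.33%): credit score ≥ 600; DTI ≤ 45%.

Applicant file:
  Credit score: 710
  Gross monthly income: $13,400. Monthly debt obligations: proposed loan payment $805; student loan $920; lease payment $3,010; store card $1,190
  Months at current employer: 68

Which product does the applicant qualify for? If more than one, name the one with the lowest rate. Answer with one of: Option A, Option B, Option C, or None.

Option C

Total debts = (805 + 920 + 3,010 + 1,190) = 5,925; DTI = 5,925/13,400 = 44.2%.
Option A: score 710 ≥ 620; DTI 44.2% ≤ 45%; employment 68 ≥ 6 mo → qualifies.
Option B: score 710 < 720; DTI 44.2% ≤ 45%; employment 68 ≥ 18 mo → does not qualify.
Option C: score 710 ≥ 600; DTI 44.2% ≤ 45% → qualifies.
Qualifying: Option A, Option C. Lowest rate is 6.33% → Option C.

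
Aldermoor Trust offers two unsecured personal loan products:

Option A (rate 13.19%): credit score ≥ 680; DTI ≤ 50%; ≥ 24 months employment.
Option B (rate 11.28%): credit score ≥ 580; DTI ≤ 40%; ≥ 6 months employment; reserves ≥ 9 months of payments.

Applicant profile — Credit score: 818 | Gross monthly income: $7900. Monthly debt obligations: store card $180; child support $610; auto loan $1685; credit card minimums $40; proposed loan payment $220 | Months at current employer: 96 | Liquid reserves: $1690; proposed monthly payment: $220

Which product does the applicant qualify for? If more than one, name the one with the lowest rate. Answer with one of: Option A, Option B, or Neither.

Total debts = (180 + 610 + 1,685 + 40 + 220) = 2,735; DTI = 2,735/7,900 = 34.6%.
Reserves = 1,690/220 = 7.7 months.
Option A: score 818 ≥ 680; DTI 34.6% ≤ 50%; employment 96 ≥ 24 mo → qualifies.
Option B: score 818 ≥ 580; DTI 34.6% ≤ 40%; employment 96 ≥ 6 mo; reserves 7.7 < 9 mo → does not qualify.

Option A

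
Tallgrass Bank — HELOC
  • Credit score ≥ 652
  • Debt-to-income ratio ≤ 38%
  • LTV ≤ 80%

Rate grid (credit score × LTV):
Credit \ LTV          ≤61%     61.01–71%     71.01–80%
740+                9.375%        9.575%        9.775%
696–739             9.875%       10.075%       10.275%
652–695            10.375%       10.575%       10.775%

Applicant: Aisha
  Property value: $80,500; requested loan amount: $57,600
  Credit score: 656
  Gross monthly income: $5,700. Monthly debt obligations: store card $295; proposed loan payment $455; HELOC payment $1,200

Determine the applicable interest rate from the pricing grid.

Credit score 656 ≥ 652; Total monthly debts = (295 + 455 + 1,200) = 1,950. Debt-to-income = 1,950/5,700 = 34.2% — meets 38% limit
Loan-to-value = 57,600/80,500 = 71.6% — pass (80% max)
Credit 656 → row 652–695; LTV 71.6% → column 71.01–80%. Grid cell → 10.775%.

10.775%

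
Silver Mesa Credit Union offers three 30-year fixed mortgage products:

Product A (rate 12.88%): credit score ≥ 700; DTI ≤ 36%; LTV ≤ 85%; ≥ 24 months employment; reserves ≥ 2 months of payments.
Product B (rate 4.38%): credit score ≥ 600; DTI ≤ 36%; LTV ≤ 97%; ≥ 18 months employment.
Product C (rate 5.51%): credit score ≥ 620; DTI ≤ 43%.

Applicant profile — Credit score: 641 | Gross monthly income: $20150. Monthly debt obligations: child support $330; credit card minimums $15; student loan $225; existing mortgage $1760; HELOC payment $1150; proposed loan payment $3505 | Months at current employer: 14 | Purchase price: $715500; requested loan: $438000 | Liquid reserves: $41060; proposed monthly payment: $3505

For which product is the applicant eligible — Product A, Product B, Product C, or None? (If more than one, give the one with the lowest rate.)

Total debts = (330 + 15 + 225 + 1,760 + 1,150 + 3,505) = 6,985; DTI = 6,985/20,150 = 34.7%.
LTV = 438,000/715,500 = 61.2%.
Reserves = 41,060/3,505 = 11.7 months.
Product A: score 641 < 700; DTI 34.7% ≤ 36%; LTV 61.2% ≤ 85%; employment 14 < 24 mo; reserves 11.7 ≥ 2 mo → does not qualify.
Product B: score 641 ≥ 600; DTI 34.7% ≤ 36%; LTV 61.2% ≤ 97%; employment 14 < 18 mo → does not qualify.
Product C: score 641 ≥ 620; DTI 34.7% ≤ 43% → qualifies.

Product C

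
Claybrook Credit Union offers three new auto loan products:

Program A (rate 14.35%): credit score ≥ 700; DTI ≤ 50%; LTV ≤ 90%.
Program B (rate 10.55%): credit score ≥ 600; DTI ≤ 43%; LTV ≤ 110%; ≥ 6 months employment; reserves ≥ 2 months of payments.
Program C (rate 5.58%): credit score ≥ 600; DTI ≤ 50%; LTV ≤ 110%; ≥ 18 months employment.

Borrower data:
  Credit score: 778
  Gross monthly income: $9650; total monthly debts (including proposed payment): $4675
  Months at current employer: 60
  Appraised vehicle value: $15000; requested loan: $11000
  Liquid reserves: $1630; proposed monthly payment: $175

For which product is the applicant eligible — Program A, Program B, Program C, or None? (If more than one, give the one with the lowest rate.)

Program C

DTI = 4,675/9,650 = 48.4%.
LTV = 11,000/15,000 = 73.3%.
Reserves = 1,630/175 = 9.3 months.
Program A: score 778 ≥ 700; DTI 48.4% ≤ 50%; LTV 73.3% ≤ 90% → qualifies.
Program B: score 778 ≥ 600; DTI 48.4% > 43%; LTV 73.3% ≤ 110%; employment 60 ≥ 6 mo; reserves 9.3 ≥ 2 mo → does not qualify.
Program C: score 778 ≥ 600; DTI 48.4% ≤ 50%; LTV 73.3% ≤ 110%; employment 60 ≥ 18 mo → qualifies.
Qualifying: Program A, Program C. Lowest rate is 5.58% → Program C.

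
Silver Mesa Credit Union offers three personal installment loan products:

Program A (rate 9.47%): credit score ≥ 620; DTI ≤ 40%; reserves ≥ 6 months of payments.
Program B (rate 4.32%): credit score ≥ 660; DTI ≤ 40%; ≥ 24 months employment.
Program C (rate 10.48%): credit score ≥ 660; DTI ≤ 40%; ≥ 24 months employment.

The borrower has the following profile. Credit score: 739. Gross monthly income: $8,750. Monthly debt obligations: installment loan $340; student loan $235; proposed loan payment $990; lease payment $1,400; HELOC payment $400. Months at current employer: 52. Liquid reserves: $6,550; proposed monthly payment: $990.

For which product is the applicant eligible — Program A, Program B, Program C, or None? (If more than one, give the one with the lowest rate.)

Program B

Total debts = (340 + 235 + 990 + 1,400 + 400) = 3,365; DTI = 3,365/8,750 = 38.5%.
Reserves = 6,550/990 = 6.6 months.
Program A: score 739 ≥ 620; DTI 38.5% ≤ 40%; reserves 6.6 ≥ 6 mo → qualifies.
Program B: score 739 ≥ 660; DTI 38.5% ≤ 40%; employment 52 ≥ 24 mo → qualifies.
Program C: score 739 ≥ 660; DTI 38.5% ≤ 40%; employment 52 ≥ 24 mo → qualifies.
Qualifying: Program A, Program B, Program C. Lowest rate is 4.32% → Program B.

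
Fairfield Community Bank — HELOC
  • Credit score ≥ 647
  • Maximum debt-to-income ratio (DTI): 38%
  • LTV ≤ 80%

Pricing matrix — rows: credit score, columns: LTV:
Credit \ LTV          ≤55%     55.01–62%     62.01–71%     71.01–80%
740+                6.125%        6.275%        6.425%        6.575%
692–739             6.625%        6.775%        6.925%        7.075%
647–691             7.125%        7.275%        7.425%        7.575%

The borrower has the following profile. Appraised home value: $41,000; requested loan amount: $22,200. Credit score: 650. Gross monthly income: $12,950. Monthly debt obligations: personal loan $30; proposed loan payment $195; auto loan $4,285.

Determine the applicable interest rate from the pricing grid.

Credit score 650 ≥ 647; Total monthly debts = (30 + 195 + 4,285) = 4,510. Debt-to-income = 4,510/12,950 = 34.8% — meets 38% limit
Loan-to-value = 22,200/41,000 = 54.1% — pass (80% max)
Credit 650 → row 647–691; LTV 54.1% → column ≤55%. Grid cell → 7.125%.

7.125%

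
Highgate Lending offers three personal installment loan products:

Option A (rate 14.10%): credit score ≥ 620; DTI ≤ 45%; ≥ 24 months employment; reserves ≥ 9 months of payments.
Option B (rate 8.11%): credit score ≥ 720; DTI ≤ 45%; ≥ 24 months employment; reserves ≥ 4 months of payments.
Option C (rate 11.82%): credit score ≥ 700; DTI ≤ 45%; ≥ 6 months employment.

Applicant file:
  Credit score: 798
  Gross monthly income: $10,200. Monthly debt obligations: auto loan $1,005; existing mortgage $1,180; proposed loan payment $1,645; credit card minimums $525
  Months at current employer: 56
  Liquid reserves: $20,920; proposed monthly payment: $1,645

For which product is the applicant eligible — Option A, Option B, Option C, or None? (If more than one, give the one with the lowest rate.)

Total debts = (1,005 + 1,180 + 1,645 + 525) = 4,355; DTI = 4,355/10,200 = 42.7%.
Reserves = 20,920/1,645 = 12.7 months.
Option A: score 798 ≥ 620; DTI 42.7% ≤ 45%; employment 56 ≥ 24 mo; reserves 12.7 ≥ 9 mo → qualifies.
Option B: score 798 ≥ 720; DTI 42.7% ≤ 45%; employment 56 ≥ 24 mo; reserves 12.7 ≥ 4 mo → qualifies.
Option C: score 798 ≥ 700; DTI 42.7% ≤ 45%; employment 56 ≥ 6 mo → qualifies.
Qualifying: Option A, Option B, Option C. Lowest rate is 8.11% → Option B.

Option B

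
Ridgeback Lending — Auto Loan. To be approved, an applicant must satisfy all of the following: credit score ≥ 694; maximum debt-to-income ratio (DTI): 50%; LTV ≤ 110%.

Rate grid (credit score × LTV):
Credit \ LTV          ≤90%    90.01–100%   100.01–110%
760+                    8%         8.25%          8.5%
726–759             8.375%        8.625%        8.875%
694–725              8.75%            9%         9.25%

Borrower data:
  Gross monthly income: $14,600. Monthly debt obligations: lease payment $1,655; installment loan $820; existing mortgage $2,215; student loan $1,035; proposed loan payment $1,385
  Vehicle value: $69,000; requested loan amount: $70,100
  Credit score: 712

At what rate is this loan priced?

Credit score 712 ≥ 694; Total monthly debts = (1,655 + 820 + 2,215 + 1,035 + 1,385) = 7,110. DTI = 7,110/14,600 = 48.7% ≤ 50%
LTV: 70,100 ÷ 69,000 = 101.6%, within 110% cap
Score 712 is in the 694–725 band; LTV 101.6% is in the 100.01–110% band → 9.25%.

9.25%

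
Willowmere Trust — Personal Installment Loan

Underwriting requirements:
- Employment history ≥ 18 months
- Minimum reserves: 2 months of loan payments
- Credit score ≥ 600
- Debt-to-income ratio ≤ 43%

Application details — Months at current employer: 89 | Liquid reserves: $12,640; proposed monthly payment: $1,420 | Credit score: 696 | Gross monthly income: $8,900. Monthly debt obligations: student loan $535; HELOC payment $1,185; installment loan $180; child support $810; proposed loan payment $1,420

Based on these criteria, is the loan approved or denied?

Denied

Employment 89 ≥ 18 months
Reserves: 12,640 ÷ 1,420 = 8.9 months (meets 2-month minimum)
Credit score 696 ≥ 600 (meets)
Total monthly debts = (535 + 1,185 + 180 + 810 + 1,420) = 4,130. Debt-to-income = 4,130/8,900 = 46.4% — over 43% limit
Fails on DTI.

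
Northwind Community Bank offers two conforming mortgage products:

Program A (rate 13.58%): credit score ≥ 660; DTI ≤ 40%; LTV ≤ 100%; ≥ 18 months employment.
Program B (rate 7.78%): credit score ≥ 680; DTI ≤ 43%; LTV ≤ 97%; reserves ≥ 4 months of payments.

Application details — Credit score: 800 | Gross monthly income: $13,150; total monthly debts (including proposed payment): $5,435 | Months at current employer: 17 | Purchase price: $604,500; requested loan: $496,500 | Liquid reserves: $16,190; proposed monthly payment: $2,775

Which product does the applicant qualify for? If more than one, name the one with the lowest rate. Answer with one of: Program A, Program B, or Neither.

DTI = 5,435/13,150 = 41.3%.
LTV = 496,500/604,500 = 82.1%.
Reserves = 16,190/2,775 = 5.8 months.
Program A: score 800 ≥ 660; DTI 41.3% > 40%; LTV 82.1% ≤ 100%; employment 17 < 18 mo → does not qualify.
Program B: score 800 ≥ 680; DTI 41.3% ≤ 43%; LTV 82.1% ≤ 97%; reserves 5.8 ≥ 4 mo → qualifies.

Program B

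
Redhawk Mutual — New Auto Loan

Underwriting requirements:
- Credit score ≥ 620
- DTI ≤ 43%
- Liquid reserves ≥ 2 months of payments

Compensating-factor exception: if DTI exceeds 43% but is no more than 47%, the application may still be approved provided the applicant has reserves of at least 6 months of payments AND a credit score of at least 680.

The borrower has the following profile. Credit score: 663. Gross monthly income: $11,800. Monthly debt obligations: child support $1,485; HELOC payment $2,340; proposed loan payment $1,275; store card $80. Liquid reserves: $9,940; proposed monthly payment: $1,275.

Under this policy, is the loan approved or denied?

Denied

Credit score 663 ≥ 620 (meets base)
Total debts = (1,485 + 2,340 + 1,275 + 80) = 5,180. DTI: 5,180 ÷ 11,800 = 43.9%, over the 43% base limit.
Reserves: 9,940 ÷ 1,275 = 7.8 months (meets 2-month minimum)
43.9% falls in the override range (43%–47%), so the compensating-factor test applies.
Override check — reserves: 7.8 mo (ok); score: 663 (below 680).
Override conditions not both satisfied; exception does not apply.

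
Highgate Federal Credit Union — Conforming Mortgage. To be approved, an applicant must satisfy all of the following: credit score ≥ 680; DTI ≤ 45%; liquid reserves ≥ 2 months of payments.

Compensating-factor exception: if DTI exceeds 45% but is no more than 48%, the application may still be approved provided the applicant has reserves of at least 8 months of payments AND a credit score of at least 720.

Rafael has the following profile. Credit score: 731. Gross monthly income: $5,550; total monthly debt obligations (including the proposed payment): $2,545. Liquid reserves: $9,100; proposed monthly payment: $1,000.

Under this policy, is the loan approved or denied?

Credit score 731 ≥ 680 (meets base)
DTI = 2,545/5,550 = 45.9% > 45% — standard DTI limit exceeded.
Reserves: 9,100 ÷ 1,000 = 9.1 months (meets 2-month minimum)
DTI 45.9% is within the 45%–48% exception band; checking compensating factors.
Reserves 9.1 ≥ 8 months; credit score 731 ≥ 720.
Both override conditions satisfied; DTI exception granted.

Approved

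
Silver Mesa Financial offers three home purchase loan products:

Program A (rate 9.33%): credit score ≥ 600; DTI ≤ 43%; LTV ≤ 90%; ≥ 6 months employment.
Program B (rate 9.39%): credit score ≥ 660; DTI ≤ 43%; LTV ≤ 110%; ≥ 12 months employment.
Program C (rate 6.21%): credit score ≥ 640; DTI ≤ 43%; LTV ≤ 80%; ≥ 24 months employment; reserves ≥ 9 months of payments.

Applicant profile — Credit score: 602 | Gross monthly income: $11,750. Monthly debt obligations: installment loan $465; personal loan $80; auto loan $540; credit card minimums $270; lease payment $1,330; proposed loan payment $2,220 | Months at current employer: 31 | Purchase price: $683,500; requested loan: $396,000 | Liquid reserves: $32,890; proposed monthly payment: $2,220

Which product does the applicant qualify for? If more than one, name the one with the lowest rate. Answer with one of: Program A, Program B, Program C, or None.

Program A

Total debts = (465 + 80 + 540 + 270 + 1,330 + 2,220) = 4,905; DTI = 4,905/11,750 = 41.7%.
LTV = 396,000/683,500 = 57.9%.
Reserves = 32,890/2,220 = 14.8 months.
Program A: score 602 ≥ 600; DTI 41.7% ≤ 43%; LTV 57.9% ≤ 90%; employment 31 ≥ 6 mo → qualifies.
Program B: score 602 < 660; DTI 41.7% ≤ 43%; LTV 57.9% ≤ 110%; employment 31 ≥ 12 mo → does not qualify.
Program C: score 602 < 640; DTI 41.7% ≤ 43%; LTV 57.9% ≤ 80%; employment 31 ≥ 24 mo; reserves 14.8 ≥ 9 mo → does not qualify.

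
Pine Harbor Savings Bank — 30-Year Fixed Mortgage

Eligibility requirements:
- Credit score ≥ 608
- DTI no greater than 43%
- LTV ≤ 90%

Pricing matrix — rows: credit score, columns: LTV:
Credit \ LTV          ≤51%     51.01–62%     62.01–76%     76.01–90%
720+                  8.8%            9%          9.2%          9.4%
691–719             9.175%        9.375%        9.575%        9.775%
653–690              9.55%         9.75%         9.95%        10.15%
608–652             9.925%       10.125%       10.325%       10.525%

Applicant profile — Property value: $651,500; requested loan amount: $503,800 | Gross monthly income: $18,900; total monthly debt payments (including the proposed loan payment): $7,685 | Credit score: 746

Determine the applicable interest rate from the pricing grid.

Credit score 746 ≥ 608; Debt-to-income = 7,685/18,900 = 40.7% — meets 43% limit
LTV: 503,800 ÷ 651,500 = 77.3%, within 90% cap
Row: 746 falls in 720+. Column: 77.3% falls in 76.01–90%. Rate = 9.4%.

9.4%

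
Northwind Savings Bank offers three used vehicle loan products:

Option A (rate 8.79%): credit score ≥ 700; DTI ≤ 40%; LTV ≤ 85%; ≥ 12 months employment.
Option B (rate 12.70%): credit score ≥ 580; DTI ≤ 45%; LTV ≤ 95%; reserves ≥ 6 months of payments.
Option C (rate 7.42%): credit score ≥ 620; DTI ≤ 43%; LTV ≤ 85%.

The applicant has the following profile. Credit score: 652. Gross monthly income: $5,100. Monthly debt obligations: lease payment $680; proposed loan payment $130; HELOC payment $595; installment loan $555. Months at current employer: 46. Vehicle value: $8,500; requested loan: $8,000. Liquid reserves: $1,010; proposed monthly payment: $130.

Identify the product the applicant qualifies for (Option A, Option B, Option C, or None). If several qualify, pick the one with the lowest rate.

Option B

Total debts = (680 + 130 + 595 + 555) = 1,960; DTI = 1,960/5,100 = 38.4%.
LTV = 8,000/8,500 = 94.1%.
Reserves = 1,010/130 = 7.8 months.
Option A: score 652 < 700; DTI 38.4% ≤ 40%; LTV 94.1% > 85%; employment 46 ≥ 12 mo → does not qualify.
Option B: score 652 ≥ 580; DTI 38.4% ≤ 45%; LTV 94.1% ≤ 95%; reserves 7.8 ≥ 6 mo → qualifies.
Option C: score 652 ≥ 620; DTI 38.4% ≤ 43%; LTV 94.1% > 85% → does not qualify.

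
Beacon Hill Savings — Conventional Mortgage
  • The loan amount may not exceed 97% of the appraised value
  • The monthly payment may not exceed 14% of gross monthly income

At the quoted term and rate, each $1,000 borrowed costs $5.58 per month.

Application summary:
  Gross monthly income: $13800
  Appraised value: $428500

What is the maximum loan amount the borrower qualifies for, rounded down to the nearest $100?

Payment cap: 14% × $13,800 = $1,932/month.
At $5.58 per $1,000, that supports 1,932/5.58 × 1,000 ≈ $346,236 → $346,200.
LTV cap: 97% × $428,500 = $415,645 → $415,600.
Binding constraint: payment-to-income.

$346,200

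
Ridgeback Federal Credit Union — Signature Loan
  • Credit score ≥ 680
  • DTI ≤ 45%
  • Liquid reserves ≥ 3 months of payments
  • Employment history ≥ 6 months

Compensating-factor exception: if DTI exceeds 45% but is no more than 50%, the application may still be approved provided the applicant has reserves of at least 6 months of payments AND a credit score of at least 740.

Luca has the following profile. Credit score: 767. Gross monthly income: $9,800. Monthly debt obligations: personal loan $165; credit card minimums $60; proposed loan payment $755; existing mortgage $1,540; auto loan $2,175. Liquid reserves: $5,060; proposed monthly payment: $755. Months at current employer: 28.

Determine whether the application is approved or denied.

Credit score 767 ≥ 680 (meets base)
Total debts = (165 + 60 + 755 + 1,540 + 2,175) = 4,695. DTI = 4,695/9,800 = 47.9% > 45% — standard DTI limit exceeded.
Reserves = 5,060/755 = 6.7 months ≥ 3
Employment 28 ≥ 6 months
DTI 47.9% is within the 45%–50% exception band; checking compensating factors.
Override check — reserves: 6.7 mo (ok); score: 767 (ok).
Both compensating conditions met → exception applies.

Approved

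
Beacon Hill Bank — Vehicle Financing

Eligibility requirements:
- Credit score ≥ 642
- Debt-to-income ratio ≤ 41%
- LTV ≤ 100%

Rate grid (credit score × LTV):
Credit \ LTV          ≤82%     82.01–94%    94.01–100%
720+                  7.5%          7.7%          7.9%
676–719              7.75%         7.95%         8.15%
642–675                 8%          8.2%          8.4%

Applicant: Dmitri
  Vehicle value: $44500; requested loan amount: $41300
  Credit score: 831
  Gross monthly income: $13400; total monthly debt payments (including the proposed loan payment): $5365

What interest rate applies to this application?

Credit score 831 ≥ 642; DTI: 5,365 ÷ 13,400 = 40%, within the 41% cap
LTV: 41,300 ÷ 44,500 = 92.8%, within 100% cap
Score 831 is in the 720+ band; LTV 92.8% is in the 82.01–94% band → 7.7%.

7.7%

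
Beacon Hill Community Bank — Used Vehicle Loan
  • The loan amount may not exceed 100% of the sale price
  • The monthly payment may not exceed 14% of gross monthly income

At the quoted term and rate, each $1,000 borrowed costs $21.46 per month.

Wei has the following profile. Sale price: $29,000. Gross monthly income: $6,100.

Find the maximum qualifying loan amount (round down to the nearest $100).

$29,000

Payment cap: 14% × $6,100 = $854/month.
At $21.46 per $1,000, that supports 854/21.46 × 1,000 ≈ $39,794 → $39,700.
LTV cap: 100% × $29,000 = $29,000 → $29,000.
Binding constraint: loan-to-value.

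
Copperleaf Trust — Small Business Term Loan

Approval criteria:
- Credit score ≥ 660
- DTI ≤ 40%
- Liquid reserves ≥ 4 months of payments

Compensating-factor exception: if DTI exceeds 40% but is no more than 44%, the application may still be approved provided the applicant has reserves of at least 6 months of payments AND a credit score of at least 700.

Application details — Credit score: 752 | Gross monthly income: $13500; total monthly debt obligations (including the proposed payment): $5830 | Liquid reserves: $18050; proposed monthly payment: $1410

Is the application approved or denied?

Approved

Credit score 752 ≥ 660 (meets base)
DTI = 5,830/13,500 = 43.2% > 40% — standard DTI limit exceeded.
Reserves: 18,050 ÷ 1,410 = 12.8 months (meets 4-month minimum)
43.2% falls in the override range (40%–44%), so the compensating-factor test applies.
Reserves 12.8 ≥ 6 months; credit score 752 ≥ 700.
Both compensating conditions met → exception applies.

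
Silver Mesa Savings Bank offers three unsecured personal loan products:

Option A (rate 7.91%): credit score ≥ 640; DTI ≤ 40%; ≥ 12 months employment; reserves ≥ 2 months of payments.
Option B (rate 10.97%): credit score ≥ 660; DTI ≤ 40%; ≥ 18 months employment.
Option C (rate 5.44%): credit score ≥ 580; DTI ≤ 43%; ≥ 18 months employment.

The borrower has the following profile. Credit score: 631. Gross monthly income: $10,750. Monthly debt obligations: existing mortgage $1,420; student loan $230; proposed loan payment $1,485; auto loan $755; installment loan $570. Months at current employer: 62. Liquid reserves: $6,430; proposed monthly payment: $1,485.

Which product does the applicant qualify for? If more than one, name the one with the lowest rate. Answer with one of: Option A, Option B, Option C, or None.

Total debts = (1,420 + 230 + 1,485 + 755 + 570) = 4,460; DTI = 4,460/10,750 = 41.5%.
Reserves = 6,430/1,485 = 4.3 months.
Option A: score 631 < 640; DTI 41.5% > 40%; employment 62 ≥ 12 mo; reserves 4.3 ≥ 2 mo → does not qualify.
Option B: score 631 < 660; DTI 41.5% > 40%; employment 62 ≥ 18 mo → does not qualify.
Option C: score 631 ≥ 580; DTI 41.5% ≤ 43%; employment 62 ≥ 18 mo → qualifies.

Option C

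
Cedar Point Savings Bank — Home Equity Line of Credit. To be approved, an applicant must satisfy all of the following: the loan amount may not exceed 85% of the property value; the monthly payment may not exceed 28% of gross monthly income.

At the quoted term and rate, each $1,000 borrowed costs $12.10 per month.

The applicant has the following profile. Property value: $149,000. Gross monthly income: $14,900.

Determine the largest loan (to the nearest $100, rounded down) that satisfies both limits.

$126,600

Payment cap: 28% × $14,900 = $4,172/month.
At $12.10 per $1,000, that supports 4,172/12.10 × 1,000 ≈ $344,793 → $344,700.
LTV cap: 85% × $149,000 = $126,650 → $126,600.
Binding constraint: loan-to-value.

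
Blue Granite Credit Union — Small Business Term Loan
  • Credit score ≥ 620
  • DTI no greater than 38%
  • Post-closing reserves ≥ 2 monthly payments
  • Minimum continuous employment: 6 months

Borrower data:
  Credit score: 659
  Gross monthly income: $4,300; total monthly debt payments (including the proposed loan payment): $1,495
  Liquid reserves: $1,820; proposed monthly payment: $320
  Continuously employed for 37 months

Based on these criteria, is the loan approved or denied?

Approved

Credit score 659 ≥ 620 (meets)
DTI = 1,495/4,300 = 34.8% ≤ 38%
Reserves: 1,820 ÷ 320 = 5.7 months (meets 2-month minimum)
Employment 37 ≥ 6 months
All criteria satisfied.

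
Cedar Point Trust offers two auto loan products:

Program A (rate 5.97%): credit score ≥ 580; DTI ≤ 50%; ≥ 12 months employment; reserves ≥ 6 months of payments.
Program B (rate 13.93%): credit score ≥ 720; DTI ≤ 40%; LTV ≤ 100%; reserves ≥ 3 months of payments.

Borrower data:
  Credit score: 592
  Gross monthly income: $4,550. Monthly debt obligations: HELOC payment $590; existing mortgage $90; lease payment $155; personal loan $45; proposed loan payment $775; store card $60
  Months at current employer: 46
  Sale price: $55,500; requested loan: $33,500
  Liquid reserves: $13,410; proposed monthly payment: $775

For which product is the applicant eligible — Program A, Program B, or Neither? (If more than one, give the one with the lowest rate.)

Total debts = (590 + 90 + 155 + 45 + 775 + 60) = 1,715; DTI = 1,715/4,550 = 37.7%.
LTV = 33,500/55,500 = 60.4%.
Reserves = 13,410/775 = 17.3 months.
Program A: score 592 ≥ 580; DTI 37.7% ≤ 50%; employment 46 ≥ 12 mo; reserves 17.3 ≥ 6 mo → qualifies.
Program B: score 592 < 720; DTI 37.7% ≤ 40%; LTV 60.4% ≤ 100%; reserves 17.3 ≥ 3 mo → does not qualify.

Program A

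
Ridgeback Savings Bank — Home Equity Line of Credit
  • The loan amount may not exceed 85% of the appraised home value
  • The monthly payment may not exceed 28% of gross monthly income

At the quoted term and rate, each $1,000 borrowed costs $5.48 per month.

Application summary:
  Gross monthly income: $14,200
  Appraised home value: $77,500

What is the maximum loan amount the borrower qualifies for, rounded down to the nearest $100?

Payment cap: 28% × $14,200 = $3,976/month.
At $5.48 per $1,000, that supports 3,976/5.48 × 1,000 ≈ $725,547 → $725,500.
LTV cap: 85% × $77,500 = $65,875 → $65,800.
Binding constraint: loan-to-value.

$65,800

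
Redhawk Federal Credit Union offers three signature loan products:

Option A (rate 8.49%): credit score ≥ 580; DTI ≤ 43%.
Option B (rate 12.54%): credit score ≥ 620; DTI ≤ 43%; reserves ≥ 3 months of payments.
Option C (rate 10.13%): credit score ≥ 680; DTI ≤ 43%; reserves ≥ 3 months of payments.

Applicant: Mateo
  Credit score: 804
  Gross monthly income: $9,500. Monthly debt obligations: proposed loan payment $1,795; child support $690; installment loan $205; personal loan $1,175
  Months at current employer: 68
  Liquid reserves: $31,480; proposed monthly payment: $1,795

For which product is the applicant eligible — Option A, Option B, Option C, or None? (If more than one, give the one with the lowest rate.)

Option A

Total debts = (1,795 + 690 + 205 + 1,175) = 3,865; DTI = 3,865/9,500 = 40.7%.
Reserves = 31,480/1,795 = 17.5 months.
Option A: score 804 ≥ 580; DTI 40.7% ≤ 43% → qualifies.
Option B: score 804 ≥ 620; DTI 40.7% ≤ 43%; reserves 17.5 ≥ 3 mo → qualifies.
Option C: score 804 ≥ 680; DTI 40.7% ≤ 43%; reserves 17.5 ≥ 3 mo → qualifies.
Qualifying: Option A, Option B, Option C. Lowest rate is 8.49% → Option A.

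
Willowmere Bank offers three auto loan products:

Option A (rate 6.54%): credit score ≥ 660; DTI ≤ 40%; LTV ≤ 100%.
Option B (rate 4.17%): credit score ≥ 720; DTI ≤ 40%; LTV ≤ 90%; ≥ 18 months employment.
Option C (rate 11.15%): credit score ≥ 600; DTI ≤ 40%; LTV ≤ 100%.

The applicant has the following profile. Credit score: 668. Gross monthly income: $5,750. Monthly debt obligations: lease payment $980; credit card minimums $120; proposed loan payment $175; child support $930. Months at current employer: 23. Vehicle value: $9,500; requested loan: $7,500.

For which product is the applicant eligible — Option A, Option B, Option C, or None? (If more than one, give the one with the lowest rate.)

Option A

Total debts = (980 + 120 + 175 + 930) = 2,205; DTI = 2,205/5,750 = 38.3%.
LTV = 7,500/9,500 = 78.9%.
Option A: score 668 ≥ 660; DTI 38.3% ≤ 40%; LTV 78.9% ≤ 100% → qualifies.
Option B: score 668 < 720; DTI 38.3% ≤ 40%; LTV 78.9% ≤ 90%; employment 23 ≥ 18 mo → does not qualify.
Option C: score 668 ≥ 600; DTI 38.3% ≤ 40%; LTV 78.9% ≤ 100% → qualifies.
Qualifying: Option A, Option C. Lowest rate is 6.54% → Option A.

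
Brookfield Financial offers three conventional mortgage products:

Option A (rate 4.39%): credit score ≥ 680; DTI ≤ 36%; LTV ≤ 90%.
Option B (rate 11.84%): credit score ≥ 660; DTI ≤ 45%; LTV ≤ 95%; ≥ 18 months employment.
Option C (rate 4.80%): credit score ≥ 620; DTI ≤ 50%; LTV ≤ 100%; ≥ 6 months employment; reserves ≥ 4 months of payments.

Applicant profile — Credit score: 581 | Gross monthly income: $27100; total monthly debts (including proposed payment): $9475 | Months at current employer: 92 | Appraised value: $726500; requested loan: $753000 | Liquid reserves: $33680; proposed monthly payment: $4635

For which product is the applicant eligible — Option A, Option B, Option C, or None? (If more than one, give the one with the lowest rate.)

DTI = 9,475/27,100 = 35%.
LTV = 753,000/726,500 = 103.6%.
Reserves = 33,680/4,635 = 7.3 months.
Option A: score 581 < 680; DTI 35% ≤ 36%; LTV 103.6% > 90% → does not qualify.
Option B: score 581 < 660; DTI 35% ≤ 45%; LTV 103.6% > 95%; employment 92 ≥ 18 mo → does not qualify.
Option C: score 581 < 620; DTI 35% ≤ 50%; LTV 103.6% > 100%; employment 92 ≥ 6 mo; reserves 7.3 ≥ 4 mo → does not qualify.

None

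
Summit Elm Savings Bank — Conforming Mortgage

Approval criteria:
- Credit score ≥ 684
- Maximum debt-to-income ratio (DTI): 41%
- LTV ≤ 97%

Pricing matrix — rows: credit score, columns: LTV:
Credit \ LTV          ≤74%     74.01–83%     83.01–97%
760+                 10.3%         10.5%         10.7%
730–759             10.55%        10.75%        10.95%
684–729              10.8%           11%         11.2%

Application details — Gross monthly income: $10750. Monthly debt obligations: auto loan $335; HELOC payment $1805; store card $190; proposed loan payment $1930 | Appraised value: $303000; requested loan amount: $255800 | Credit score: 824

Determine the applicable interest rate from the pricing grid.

Credit score 824 ≥ 684; Total monthly debts = (335 + 1,805 + 190 + 1,930) = 4,260. Debt-to-income = 4,260/10,750 = 39.6% — meets 41% limit
LTV = 255,800/303,000 = 84.4% ≤ 97%
Score 824 is in the 760+ band; LTV 84.4% is in the 83.01–97% band → 10.7%.

10.7%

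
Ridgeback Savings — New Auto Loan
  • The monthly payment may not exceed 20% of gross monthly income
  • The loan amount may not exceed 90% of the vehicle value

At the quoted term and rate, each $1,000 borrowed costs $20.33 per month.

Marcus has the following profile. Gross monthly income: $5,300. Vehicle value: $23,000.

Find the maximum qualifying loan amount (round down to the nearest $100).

$20,700

Payment cap: 20% × $5,300 = $1,060/month.
At $20.33 per $1,000, that supports 1,060/20.33 × 1,000 ≈ $52,139 → $52,100.
LTV cap: 90% × $23,000 = $20,700 → $20,700.
Binding constraint: loan-to-value.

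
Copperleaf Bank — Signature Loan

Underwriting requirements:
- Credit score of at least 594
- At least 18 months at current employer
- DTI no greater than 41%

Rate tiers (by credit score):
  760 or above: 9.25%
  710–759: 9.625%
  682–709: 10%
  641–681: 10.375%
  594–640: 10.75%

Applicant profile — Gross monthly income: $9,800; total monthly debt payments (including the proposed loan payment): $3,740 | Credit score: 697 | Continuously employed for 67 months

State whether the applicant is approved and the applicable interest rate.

Credit score 697 ≥ 594 (meets minimum)
Debt-to-income = 3,740/9,800 = 38.2% — meets 41% limit
Employment 67 ≥ 18 months
All requirements met. Score 697 falls in the 682–709 tier → 10%.

Approved at 10%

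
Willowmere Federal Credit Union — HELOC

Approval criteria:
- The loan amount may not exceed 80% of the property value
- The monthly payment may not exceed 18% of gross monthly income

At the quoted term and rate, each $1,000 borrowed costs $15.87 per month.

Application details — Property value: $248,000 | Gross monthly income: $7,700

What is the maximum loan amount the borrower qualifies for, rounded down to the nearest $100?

$87,300

Payment cap: 18% × $7,700 = $1,386/month.
At $15.87 per $1,000, that supports 1,386/15.87 × 1,000 ≈ $87,334 → $87,300.
LTV cap: 80% × $248,000 = $198,400 → $198,400.
Binding constraint: payment-to-income.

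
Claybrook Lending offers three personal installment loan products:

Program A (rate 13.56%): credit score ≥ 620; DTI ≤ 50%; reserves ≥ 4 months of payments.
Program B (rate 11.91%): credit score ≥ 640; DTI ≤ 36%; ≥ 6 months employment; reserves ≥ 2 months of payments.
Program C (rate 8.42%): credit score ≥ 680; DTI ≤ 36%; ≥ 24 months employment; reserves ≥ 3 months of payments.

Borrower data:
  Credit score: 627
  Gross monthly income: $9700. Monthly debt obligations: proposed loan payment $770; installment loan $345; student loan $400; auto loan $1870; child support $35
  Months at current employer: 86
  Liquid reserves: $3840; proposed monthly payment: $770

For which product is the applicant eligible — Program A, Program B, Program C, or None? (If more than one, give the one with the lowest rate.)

Total debts = (770 + 345 + 400 + 1,870 + 35) = 3,420; DTI = 3,420/9,700 = 35.3%.
Reserves = 3,840/770 = 5.0 months.
Program A: score 627 ≥ 620; DTI 35.3% ≤ 50%; reserves 5.0 ≥ 4 mo → qualifies.
Program B: score 627 < 640; DTI 35.3% ≤ 36%; employment 86 ≥ 6 mo; reserves 5.0 ≥ 2 mo → does not qualify.
Program C: score 627 < 680; DTI 35.3% ≤ 36%; employment 86 ≥ 24 mo; reserves 5.0 ≥ 3 mo → does not qualify.

Program A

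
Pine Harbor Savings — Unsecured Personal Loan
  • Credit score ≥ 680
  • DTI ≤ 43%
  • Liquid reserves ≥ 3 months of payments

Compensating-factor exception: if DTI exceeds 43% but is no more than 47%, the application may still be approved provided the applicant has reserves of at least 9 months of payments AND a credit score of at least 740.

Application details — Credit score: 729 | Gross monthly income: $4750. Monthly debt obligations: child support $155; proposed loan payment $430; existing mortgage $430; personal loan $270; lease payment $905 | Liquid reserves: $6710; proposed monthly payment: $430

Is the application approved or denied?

Credit score 729 ≥ 680 (meets base)
Total debts = (155 + 430 + 430 + 270 + 905) = 2,190. DTI = 2,190/4,750 = 46.1% > 43% — standard DTI limit exceeded.
Reserves = 6,710/430 = 15.6 months ≥ 3
DTI 46.1% is within the 43%–47% exception band; checking compensating factors.
Override check — reserves: 15.6 mo (ok); score: 729 (below 740).
Compensating-factor requirement not fully met.

Denied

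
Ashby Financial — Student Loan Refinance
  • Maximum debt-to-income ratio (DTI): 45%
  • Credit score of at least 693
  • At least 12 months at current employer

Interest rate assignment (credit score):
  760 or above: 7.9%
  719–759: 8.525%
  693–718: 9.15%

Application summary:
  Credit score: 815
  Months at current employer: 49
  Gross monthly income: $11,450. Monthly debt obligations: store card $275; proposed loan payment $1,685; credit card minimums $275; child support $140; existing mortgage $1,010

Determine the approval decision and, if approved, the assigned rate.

Credit score 815 ≥ 693 (meets minimum)
Employment 49 ≥ 12 months
Total monthly debts = (275 + 1,685 + 275 + 140 + 1,010) = 3,385. DTI: 3,385 ÷ 11,450 = 29.6%, within the 45% cap
All requirements met. Score 815 falls in the 760 or above tier → 7.9%.

Approved at 7.9%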